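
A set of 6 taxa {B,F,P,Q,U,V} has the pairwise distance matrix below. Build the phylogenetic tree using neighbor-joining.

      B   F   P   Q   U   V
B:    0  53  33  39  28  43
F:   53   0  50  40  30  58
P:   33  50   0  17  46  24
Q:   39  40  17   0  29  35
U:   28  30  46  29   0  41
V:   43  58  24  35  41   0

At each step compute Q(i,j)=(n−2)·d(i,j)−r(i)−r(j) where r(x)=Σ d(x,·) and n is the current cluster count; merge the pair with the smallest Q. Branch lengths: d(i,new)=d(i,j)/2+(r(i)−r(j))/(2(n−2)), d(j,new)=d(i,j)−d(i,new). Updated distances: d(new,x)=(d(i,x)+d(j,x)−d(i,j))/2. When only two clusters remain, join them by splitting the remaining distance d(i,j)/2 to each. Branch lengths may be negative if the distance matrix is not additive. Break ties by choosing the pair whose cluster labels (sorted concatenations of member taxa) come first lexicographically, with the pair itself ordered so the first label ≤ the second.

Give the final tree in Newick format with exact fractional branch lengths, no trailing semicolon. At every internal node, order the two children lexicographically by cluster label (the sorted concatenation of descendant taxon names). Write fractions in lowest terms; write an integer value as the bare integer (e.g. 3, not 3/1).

1. join F+U (d=30, Q=-285) ⇒ FU; edges |F|=177/8, |U|=63/8
  updated: d(B,FU)=51/2, d(FU,P)=33, d(FU,Q)=39/2, d(FU,V)=69/2
2. join B+FU (d=51/2, Q=-353/2) ⇒ BFU; edges |B|=209/12, |FU|=97/12
  updated: d(BFU,P)=81/4, d(BFU,Q)=33/2, d(BFU,V)=26
3. join BFU+Q (d=33/2, Q=-393/4) ⇒ BFQU; edges |BFU|=109/16, |Q|=155/16
  updated: d(BFQU,P)=83/8, d(BFQU,V)=89/4
4. join BFQU+P (d=83/8, Q=-453/8) ⇒ BFPQU; edges |BFQU|=69/16, |P|=97/16
  updated: d(BFPQU,V)=287/16
5. join BFPQU+V (d=287/16) ⇒ BFPQUV; edges |BFPQU|=287/32, |V|=287/32
final tree: ((((B:209/12,(F:177/8,U:63/8):97/12):109/16,Q:155/16):69/16,P:97/16):287/32,V:287/32)
total length: 1605/16

((((B:209/12,(F:177/8,U:63/8):97/12):109/16,Q:155/16):69/16,P:97/16):287/32,V:287/32)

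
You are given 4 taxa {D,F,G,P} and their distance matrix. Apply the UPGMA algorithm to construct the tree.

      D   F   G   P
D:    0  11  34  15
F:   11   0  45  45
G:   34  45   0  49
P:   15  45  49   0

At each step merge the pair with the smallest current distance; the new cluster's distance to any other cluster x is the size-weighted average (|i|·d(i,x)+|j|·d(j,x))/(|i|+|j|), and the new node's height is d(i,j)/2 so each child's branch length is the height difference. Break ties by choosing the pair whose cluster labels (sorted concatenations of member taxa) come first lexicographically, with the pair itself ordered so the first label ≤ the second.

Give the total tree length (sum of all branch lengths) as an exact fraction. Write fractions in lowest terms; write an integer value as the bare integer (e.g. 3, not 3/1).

1. join D+F (d=11) ⇒ DF; edges |D|=11/2, |F|=11/2
  updated: d(DF,G)=79/2, d(DF,P)=30
2. join DF+P (d=30) ⇒ DFP; edges |DF|=19/2, |P|=15
  updated: d(DFP,G)=128/3
3. join DFP+G (d=128/3) ⇒ DFGP; edges |DFP|=19/3, |G|=64/3
final tree: (((D:11/2,F:11/2):19/2,P:15):19/3,G:64/3)
total length: 379/6

379/6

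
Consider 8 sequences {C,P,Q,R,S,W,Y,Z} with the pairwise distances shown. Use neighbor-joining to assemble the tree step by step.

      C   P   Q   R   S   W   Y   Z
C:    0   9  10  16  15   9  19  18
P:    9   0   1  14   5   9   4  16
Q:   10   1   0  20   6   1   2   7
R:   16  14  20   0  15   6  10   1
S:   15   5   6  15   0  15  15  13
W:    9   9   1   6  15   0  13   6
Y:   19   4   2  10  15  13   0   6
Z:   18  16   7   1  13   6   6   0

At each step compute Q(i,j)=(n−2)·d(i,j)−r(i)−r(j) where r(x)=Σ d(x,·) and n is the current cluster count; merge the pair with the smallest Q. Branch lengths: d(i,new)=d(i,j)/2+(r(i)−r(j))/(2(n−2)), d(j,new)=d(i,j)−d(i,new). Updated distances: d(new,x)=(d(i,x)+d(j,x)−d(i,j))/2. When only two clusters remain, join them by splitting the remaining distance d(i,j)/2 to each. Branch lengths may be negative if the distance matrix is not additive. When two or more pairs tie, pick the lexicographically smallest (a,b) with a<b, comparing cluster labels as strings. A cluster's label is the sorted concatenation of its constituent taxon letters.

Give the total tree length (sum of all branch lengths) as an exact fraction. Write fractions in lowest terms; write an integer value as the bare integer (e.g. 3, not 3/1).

iteration 1: select R,Z (d=1, Q=-143); attach at lengths (7/4, -3/4); label the merged cluster RZ
  updated: d(C,RZ)=33/2, d(P,RZ)=29/2, d(Q,RZ)=13, d(RZ,S)=27/2, d(RZ,W)=11/2, d(RZ,Y)=15/2
iteration 2: select RZ,W (d=11/2, Q=-191/2); attach at lengths (91/20, 19/20); label the merged cluster RWZ
  updated: d(C,RWZ)=10, d(P,RWZ)=9, d(Q,RWZ)=17/4, d(RWZ,S)=23/2, d(RWZ,Y)=15/2
iteration 3: select C,RWZ (d=10, Q=-261/4); attach at lengths (243/32, 77/32); label the merged cluster CRWZ
  updated: d(CRWZ,P)=4, d(CRWZ,Q)=17/8, d(CRWZ,S)=33/4, d(CRWZ,Y)=33/4
iteration 4: select Q,Y (d=2, Q=-275/8); attach at lengths (-97/48, 193/48); label the merged cluster QY
  updated: d(CRWZ,QY)=67/16, d(P,QY)=3/2, d(QY,S)=19/2
iteration 5: select CRWZ,QY (d=67/16, Q=-93/4); attach at lengths (77/32, 57/32); label the merged cluster CQRWYZ
  updated: d(CQRWYZ,P)=21/32, d(CQRWYZ,S)=217/32
iteration 6: select CQRWYZ,P (d=21/32, Q=-199/16); attach at lengths (39/32, -9/16); label the merged cluster CPQRWYZ
  updated: d(CPQRWYZ,S)=89/16
iteration 7: select CPQRWYZ,S (d=89/16); attach at lengths (89/32, 89/32); label the merged cluster CPQRSWYZ
final tree: ((((C:243/32,((R:7/4,Z:-3/4):91/20,W:19/20):77/32):77/32,(Q:-97/48,Y:193/48):57/32):39/32,P:-9/16):89/32,S:89/32)
total length: 925/32

925/32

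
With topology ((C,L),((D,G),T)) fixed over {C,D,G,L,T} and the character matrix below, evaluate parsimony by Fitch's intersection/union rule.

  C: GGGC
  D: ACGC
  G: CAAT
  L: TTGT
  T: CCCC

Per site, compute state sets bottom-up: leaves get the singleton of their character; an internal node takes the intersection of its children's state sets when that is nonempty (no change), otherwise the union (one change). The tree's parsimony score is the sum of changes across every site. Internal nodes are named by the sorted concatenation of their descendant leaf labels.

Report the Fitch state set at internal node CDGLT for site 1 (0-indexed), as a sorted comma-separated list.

C,G,T

site 0, node CL: C={G} ∪ L={T} → {G,T} (+1)
site 0, node DG: D={A} ∪ G={C} → {A,C} (+1)
site 0, node DGT: DG={A,C} ∩ T={C} → {C} (+0)
site 0, node CDGLT: CL={G,T} ∪ DGT={C} → {C,G,T} (+1)
site 1, node CL: C={G} ∪ L={T} → {G,T} (+1)
site 1, node DG: D={C} ∪ G={A} → {A,C} (+1)
site 1, node DGT: DG={A,C} ∩ T={C} → {C} (+0)
site 1, node CDGLT: CL={G,T} ∪ DGT={C} → {C,G,T} (+1)
site 2, node CL: C={G} ∩ L={G} → {G} (+0)
site 2, node DG: D={G} ∪ G={A} → {A,G} (+1)
site 2, node DGT: DG={A,G} ∪ T={C} → {A,C,G} (+1)
site 2, node CDGLT: CL={G} ∩ DGT={A,C,G} → {G} (+0)
site 3, node CL: C={C} ∪ L={T} → {C,T} (+1)
site 3, node DG: D={C} ∪ G={T} → {C,T} (+1)
site 3, node DGT: DG={C,T} ∩ T={C} → {C} (+0)
site 3, node CDGLT: CL={C,T} ∩ DGT={C} → {C} (+0)
per-site changes: [3, 3, 2, 2]; total = 10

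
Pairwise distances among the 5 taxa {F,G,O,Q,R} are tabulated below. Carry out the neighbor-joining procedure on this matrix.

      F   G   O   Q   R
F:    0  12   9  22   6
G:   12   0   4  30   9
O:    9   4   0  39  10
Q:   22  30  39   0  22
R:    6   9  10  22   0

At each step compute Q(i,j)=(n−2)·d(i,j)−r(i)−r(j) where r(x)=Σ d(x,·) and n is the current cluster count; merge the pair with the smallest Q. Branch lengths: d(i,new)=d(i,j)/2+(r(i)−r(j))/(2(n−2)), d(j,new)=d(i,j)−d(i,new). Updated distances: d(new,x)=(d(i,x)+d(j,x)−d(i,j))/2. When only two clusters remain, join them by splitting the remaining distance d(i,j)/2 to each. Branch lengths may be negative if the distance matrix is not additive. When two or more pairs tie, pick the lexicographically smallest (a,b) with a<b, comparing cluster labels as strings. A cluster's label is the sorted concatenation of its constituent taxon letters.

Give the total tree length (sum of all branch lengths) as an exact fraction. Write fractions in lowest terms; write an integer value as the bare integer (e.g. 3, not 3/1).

36

step 1: merge (G,O) at d=4, Q=-105; branch lengths G→5/6, O→19/6; new cluster GO
  updated: d(F,GO)=17/2, d(GO,Q)=65/2, d(GO,R)=15/2
step 2: merge (F,Q) at d=22, Q=-69; branch lengths F→1, Q→21; new cluster FQ
  updated: d(FQ,GO)=19/2, d(FQ,R)=3
step 3: merge (FQ,GO) at d=19/2, Q=-20; branch lengths FQ→5/2, GO→7; new cluster FGOQ
  updated: d(FGOQ,R)=1/2
step 4: merge (FGOQ,R) at d=1/2; branch lengths FGOQ→1/4, R→1/4; new cluster FGOQR
final tree: (((F:1,Q:21):5/2,(G:5/6,O:19/6):7):1/4,R:1/4)
total length: 36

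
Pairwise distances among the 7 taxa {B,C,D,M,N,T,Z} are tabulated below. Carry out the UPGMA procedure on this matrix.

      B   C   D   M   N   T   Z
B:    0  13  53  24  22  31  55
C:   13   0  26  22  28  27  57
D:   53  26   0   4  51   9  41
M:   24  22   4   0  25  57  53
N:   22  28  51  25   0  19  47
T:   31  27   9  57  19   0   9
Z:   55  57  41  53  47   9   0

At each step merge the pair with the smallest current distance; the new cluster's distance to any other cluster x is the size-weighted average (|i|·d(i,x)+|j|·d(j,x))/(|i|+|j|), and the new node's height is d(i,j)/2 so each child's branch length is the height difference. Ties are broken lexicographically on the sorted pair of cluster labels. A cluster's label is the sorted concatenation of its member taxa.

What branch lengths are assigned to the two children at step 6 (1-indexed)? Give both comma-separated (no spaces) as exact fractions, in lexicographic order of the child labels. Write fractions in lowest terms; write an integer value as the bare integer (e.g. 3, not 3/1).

61/20,153/10

iteration 1: select D,M (d=4); attach at lengths (2, 2); label the merged cluster DM
  updated: d(B,DM)=77/2, d(C,DM)=24, d(DM,N)=38, d(DM,T)=33, d(DM,Z)=47
iteration 2: select T,Z (d=9); attach at lengths (9/2, 9/2); label the merged cluster TZ
  updated: d(B,TZ)=43, d(C,TZ)=42, d(DM,TZ)=40, d(N,TZ)=33
iteration 3: select B,C (d=13); attach at lengths (13/2, 13/2); label the merged cluster BC
  updated: d(BC,DM)=125/4, d(BC,N)=25, d(BC,TZ)=85/2
iteration 4: select BC,N (d=25); attach at lengths (6, 25/2); label the merged cluster BCN
  updated: d(BCN,DM)=67/2, d(BCN,TZ)=118/3
iteration 5: select BCN,DM (d=67/2); attach at lengths (17/4, 59/4); label the merged cluster BCDMN
  updated: d(BCDMN,TZ)=198/5
iteration 6: select BCDMN,TZ (d=198/5); attach at lengths (61/20, 153/10); label the merged cluster BCDMNTZ
final tree: ((((B:13/2,C:13/2):6,N:25/2):17/4,(D:2,M:2):59/4):61/20,(T:9/2,Z:9/2):153/10)
total length: 1637/20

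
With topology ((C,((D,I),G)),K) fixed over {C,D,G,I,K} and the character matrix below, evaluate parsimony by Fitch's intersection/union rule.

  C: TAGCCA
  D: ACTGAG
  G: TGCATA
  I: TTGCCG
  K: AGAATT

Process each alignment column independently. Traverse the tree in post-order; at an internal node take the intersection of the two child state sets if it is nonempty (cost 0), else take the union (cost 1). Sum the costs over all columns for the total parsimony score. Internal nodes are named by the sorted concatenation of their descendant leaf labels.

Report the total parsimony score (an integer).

DI@0: {A} ∪ {T} = {A,T} (union, +1)
DGI@0: {A,T} ∩ {T} = {T} (intersection, +0)
CDGI@0: {T} ∩ {T} = {T} (intersection, +0)
CDGIK@0: {T} ∪ {A} = {A,T} (union, +1)
DI@1: {C} ∪ {T} = {C,T} (union, +1)
DGI@1: {C,T} ∪ {G} = {C,G,T} (union, +1)
CDGI@1: {A} ∪ {C,G,T} = {A,C,G,T} (union, +1)
CDGIK@1: {A,C,G,T} ∩ {G} = {G} (intersection, +0)
DI@2: {T} ∪ {G} = {G,T} (union, +1)
DGI@2: {G,T} ∪ {C} = {C,G,T} (union, +1)
CDGI@2: {G} ∩ {C,G,T} = {G} (intersection, +0)
CDGIK@2: {G} ∪ {A} = {A,G} (union, +1)
DI@3: {G} ∪ {C} = {C,G} (union, +1)
DGI@3: {C,G} ∪ {A} = {A,C,G} (union, +1)
CDGI@3: {C} ∩ {A,C,G} = {C} (intersection, +0)
CDGIK@3: {C} ∪ {A} = {A,C} (union, +1)
DI@4: {A} ∪ {C} = {A,C} (union, +1)
DGI@4: {A,C} ∪ {T} = {A,C,T} (union, +1)
CDGI@4: {C} ∩ {A,C,T} = {C} (intersection, +0)
CDGIK@4: {C} ∪ {T} = {C,T} (union, +1)
DI@5: {G} ∩ {G} = {G} (intersection, +0)
DGI@5: {G} ∪ {A} = {A,G} (union, +1)
CDGI@5: {A} ∩ {A,G} = {A} (intersection, +0)
CDGIK@5: {A} ∪ {T} = {A,T} (union, +1)
per-site changes: [2, 3, 3, 3, 3, 2]; total = 16

16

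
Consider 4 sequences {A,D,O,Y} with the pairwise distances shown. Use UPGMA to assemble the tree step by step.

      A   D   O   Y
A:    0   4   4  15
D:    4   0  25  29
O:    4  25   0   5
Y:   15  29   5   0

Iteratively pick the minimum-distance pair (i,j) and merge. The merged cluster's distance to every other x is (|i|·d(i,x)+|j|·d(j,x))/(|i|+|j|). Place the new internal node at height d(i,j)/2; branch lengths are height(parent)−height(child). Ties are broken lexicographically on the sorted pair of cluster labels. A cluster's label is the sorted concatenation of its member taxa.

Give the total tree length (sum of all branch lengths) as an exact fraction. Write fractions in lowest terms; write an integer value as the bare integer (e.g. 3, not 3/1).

91/4

iteration 1: select A,D (d=4); attach at lengths (2, 2); label the merged cluster AD
  updated: d(AD,O)=29/2, d(AD,Y)=22
iteration 2: select O,Y (d=5); attach at lengths (5/2, 5/2); label the merged cluster OY
  updated: d(AD,OY)=73/4
iteration 3: select AD,OY (d=73/4); attach at lengths (57/8, 53/8); label the merged cluster ADOY
final tree: ((A:2,D:2):57/8,(O:5/2,Y:5/2):53/8)
total length: 91/4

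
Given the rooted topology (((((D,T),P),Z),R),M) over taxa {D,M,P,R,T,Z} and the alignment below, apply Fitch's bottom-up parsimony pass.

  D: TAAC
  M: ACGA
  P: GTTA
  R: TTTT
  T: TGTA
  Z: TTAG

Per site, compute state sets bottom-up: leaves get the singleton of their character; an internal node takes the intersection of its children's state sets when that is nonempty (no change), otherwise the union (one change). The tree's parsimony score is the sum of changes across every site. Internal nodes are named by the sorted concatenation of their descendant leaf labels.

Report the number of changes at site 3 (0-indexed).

3

DT@0: {T} ∩ {T} = {T} (intersection, +0)
DPT@0: {T} ∪ {G} = {G,T} (union, +1)
DPTZ@0: {G,T} ∩ {T} = {T} (intersection, +0)
DPRTZ@0: {T} ∩ {T} = {T} (intersection, +0)
DMPRTZ@0: {T} ∪ {A} = {A,T} (union, +1)
DT@1: {A} ∪ {G} = {A,G} (union, +1)
DPT@1: {A,G} ∪ {T} = {A,G,T} (union, +1)
DPTZ@1: {A,G,T} ∩ {T} = {T} (intersection, +0)
DPRTZ@1: {T} ∩ {T} = {T} (intersection, +0)
DMPRTZ@1: {T} ∪ {C} = {C,T} (union, +1)
DT@2: {A} ∪ {T} = {A,T} (union, +1)
DPT@2: {A,T} ∩ {T} = {T} (intersection, +0)
DPTZ@2: {T} ∪ {A} = {A,T} (union, +1)
DPRTZ@2: {A,T} ∩ {T} = {T} (intersection, +0)
DMPRTZ@2: {T} ∪ {G} = {G,T} (union, +1)
DT@3: {C} ∪ {A} = {A,C} (union, +1)
DPT@3: {A,C} ∩ {A} = {A} (intersection, +0)
DPTZ@3: {A} ∪ {G} = {A,G} (union, +1)
DPRTZ@3: {A,G} ∪ {T} = {A,G,T} (union, +1)
DMPRTZ@3: {A,G,T} ∩ {A} = {A} (intersection, +0)
per-site changes: [2, 3, 3, 3]; total = 11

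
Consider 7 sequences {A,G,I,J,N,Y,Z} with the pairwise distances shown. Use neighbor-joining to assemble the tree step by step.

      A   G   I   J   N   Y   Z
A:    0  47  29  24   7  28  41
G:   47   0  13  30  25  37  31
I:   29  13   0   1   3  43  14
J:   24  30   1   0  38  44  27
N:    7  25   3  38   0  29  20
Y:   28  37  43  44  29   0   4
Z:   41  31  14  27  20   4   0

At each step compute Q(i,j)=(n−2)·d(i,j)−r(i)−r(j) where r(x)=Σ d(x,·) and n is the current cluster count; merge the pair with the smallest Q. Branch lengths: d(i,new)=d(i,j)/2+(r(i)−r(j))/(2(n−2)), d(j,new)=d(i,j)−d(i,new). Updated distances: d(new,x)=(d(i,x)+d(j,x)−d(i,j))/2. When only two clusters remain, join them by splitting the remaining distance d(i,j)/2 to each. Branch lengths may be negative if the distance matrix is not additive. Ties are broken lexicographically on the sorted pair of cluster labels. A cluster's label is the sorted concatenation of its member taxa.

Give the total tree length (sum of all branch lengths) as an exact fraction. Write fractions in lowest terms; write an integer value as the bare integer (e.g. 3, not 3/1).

503/8

iteration 1: select Y,Z (d=4, Q=-302); attach at lengths (34/5, -14/5); label the merged cluster YZ
  updated: d(A,YZ)=65/2, d(G,YZ)=32, d(I,YZ)=53/2, d(J,YZ)=67/2, d(N,YZ)=45/2
iteration 2: select A,N (d=7, Q=-207); attach at lengths (9, -2); label the merged cluster AN
  updated: d(AN,G)=65/2, d(AN,I)=25/2, d(AN,J)=55/2, d(AN,YZ)=24
iteration 3: select I,J (d=1, Q=-142); attach at lengths (-6, 7); label the merged cluster IJ
  updated: d(AN,IJ)=39/2, d(G,IJ)=21, d(IJ,YZ)=59/2
iteration 4: select AN,YZ (d=24, Q=-227/2); attach at lengths (77/8, 115/8); label the merged cluster ANYZ
  updated: d(ANYZ,G)=81/4, d(ANYZ,IJ)=25/2
iteration 5: select ANYZ,G (d=81/4, Q=-215/4); attach at lengths (47/8, 115/8); label the merged cluster AGNYZ
  updated: d(AGNYZ,IJ)=53/8
iteration 6: select AGNYZ,IJ (d=53/8); attach at lengths (53/16, 53/16); label the merged cluster AGIJNYZ
final tree: ((((A:9,N:-2):77/8,(Y:34/5,Z:-14/5):115/8):47/8,G:115/8):53/16,(I:-6,J:7):53/16)
total length: 503/8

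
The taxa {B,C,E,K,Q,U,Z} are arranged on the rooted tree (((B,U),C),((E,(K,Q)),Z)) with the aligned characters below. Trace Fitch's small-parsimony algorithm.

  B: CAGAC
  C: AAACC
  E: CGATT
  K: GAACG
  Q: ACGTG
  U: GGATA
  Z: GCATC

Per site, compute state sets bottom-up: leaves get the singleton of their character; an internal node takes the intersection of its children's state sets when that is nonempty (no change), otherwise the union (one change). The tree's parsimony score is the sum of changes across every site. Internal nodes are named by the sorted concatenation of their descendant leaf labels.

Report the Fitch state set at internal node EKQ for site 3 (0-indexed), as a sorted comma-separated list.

site 0, node BU: B={C} ∪ U={G} → {C,G} (+1)
site 0, node BCU: BU={C,G} ∪ C={A} → {A,C,G} (+1)
site 0, node KQ: K={G} ∪ Q={A} → {A,G} (+1)
site 0, node EKQ: E={C} ∪ KQ={A,G} → {A,C,G} (+1)
site 0, node EKQZ: EKQ={A,C,G} ∩ Z={G} → {G} (+0)
site 0, node BCEKQUZ: BCU={A,C,G} ∩ EKQZ={G} → {G} (+0)
site 1, node BU: B={A} ∪ U={G} → {A,G} (+1)
site 1, node BCU: BU={A,G} ∩ C={A} → {A} (+0)
site 1, node KQ: K={A} ∪ Q={C} → {A,C} (+1)
site 1, node EKQ: E={G} ∪ KQ={A,C} → {A,C,G} (+1)
site 1, node EKQZ: EKQ={A,C,G} ∩ Z={C} → {C} (+0)
site 1, node BCEKQUZ: BCU={A} ∪ EKQZ={C} → {A,C} (+1)
site 2, node BU: B={G} ∪ U={A} → {A,G} (+1)
site 2, node BCU: BU={A,G} ∩ C={A} → {A} (+0)
site 2, node KQ: K={A} ∪ Q={G} → {A,G} (+1)
site 2, node EKQ: E={A} ∩ KQ={A,G} → {A} (+0)
site 2, node EKQZ: EKQ={A} ∩ Z={A} → {A} (+0)
site 2, node BCEKQUZ: BCU={A} ∩ EKQZ={A} → {A} (+0)
site 3, node BU: B={A} ∪ U={T} → {A,T} (+1)
site 3, node BCU: BU={A,T} ∪ C={C} → {A,C,T} (+1)
site 3, node KQ: K={C} ∪ Q={T} → {C,T} (+1)
site 3, node EKQ: E={T} ∩ KQ={C,T} → {T} (+0)
site 3, node EKQZ: EKQ={T} ∩ Z={T} → {T} (+0)
site 3, node BCEKQUZ: BCU={A,C,T} ∩ EKQZ={T} → {T} (+0)
site 4, node BU: B={C} ∪ U={A} → {A,C} (+1)
site 4, node BCU: BU={A,C} ∩ C={C} → {C} (+0)
site 4, node KQ: K={G} ∩ Q={G} → {G} (+0)
site 4, node EKQ: E={T} ∪ KQ={G} → {G,T} (+1)
site 4, node EKQZ: EKQ={G,T} ∪ Z={C} → {C,G,T} (+1)
site 4, node BCEKQUZ: BCU={C} ∩ EKQZ={C,G,T} → {C} (+0)
per-site changes: [4, 4, 2, 3, 3]; total = 16

T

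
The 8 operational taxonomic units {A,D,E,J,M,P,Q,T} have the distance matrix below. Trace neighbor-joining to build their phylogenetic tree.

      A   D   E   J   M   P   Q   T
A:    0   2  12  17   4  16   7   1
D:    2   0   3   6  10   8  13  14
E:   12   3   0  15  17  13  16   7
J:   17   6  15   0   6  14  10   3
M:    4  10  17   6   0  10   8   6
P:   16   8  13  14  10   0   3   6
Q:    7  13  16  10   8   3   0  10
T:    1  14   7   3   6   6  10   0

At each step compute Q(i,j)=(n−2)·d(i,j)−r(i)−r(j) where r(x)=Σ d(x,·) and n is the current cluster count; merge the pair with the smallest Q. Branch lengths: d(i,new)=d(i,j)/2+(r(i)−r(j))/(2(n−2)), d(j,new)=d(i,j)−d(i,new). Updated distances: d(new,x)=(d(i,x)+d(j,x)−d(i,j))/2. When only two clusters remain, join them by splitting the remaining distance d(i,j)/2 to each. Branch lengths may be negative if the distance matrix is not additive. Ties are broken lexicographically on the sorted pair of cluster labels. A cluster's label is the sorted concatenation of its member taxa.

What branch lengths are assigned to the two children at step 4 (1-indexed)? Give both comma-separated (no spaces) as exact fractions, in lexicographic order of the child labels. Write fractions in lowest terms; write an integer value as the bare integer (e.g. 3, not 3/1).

step 1: merge (D,E) at d=3, Q=-121; branch lengths D→-3/4, E→15/4; new cluster DE
  updated: d(A,DE)=11/2, d(DE,J)=9, d(DE,M)=12, d(DE,P)=9, d(DE,Q)=13, d(DE,T)=9
step 2: merge (P,Q) at d=3, Q=-94; branch lengths P→11/5, Q→4/5; new cluster PQ
  updated: d(A,PQ)=10, d(DE,PQ)=19/2, d(J,PQ)=21/2, d(M,PQ)=15/2, d(PQ,T)=13/2
step 3: merge (A,DE) at d=11/2, Q=-121/2; branch lengths A→29/16, DE→59/16; new cluster ADE
  updated: d(ADE,J)=41/4, d(ADE,M)=21/4, d(ADE,PQ)=7, d(ADE,T)=9/4
step 4: merge (J,T) at d=3, Q=-77/2; branch lengths J→7/2, T→-1/2; new cluster JT
  updated: d(ADE,JT)=19/4, d(JT,M)=9/2, d(JT,PQ)=7
step 5: merge (ADE,PQ) at d=7, Q=-49/2; branch lengths ADE→19/8, PQ→37/8; new cluster ADEPQ
  updated: d(ADEPQ,JT)=19/8, d(ADEPQ,M)=23/8
step 6: merge (ADEPQ,JT) at d=19/8, Q=-39/4; branch lengths ADEPQ→3/8, JT→2; new cluster ADEJPQT
  updated: d(ADEJPQT,M)=5/2
step 7: merge (ADEJPQT,M) at d=5/2; branch lengths ADEJPQT→5/4, M→5/4; new cluster ADEJMPQT
final tree: ((((A:29/16,(D:-3/4,E:15/4):59/16):19/8,(P:11/5,Q:4/5):37/8):3/8,(J:7/2,T:-1/2):2):5/4,M:5/4)
total length: 211/8

7/2,-1/2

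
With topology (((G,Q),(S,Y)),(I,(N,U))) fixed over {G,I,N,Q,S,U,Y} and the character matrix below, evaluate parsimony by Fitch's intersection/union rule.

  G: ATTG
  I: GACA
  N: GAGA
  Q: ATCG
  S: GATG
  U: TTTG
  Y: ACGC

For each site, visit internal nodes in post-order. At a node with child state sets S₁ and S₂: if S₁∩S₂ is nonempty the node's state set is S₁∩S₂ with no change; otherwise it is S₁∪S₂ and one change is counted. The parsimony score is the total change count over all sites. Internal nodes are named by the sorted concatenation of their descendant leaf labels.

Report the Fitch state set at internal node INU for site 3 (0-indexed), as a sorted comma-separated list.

[col 0] GQ: children G:{A}, Q:{A} ∩→ {A}; cost 0
[col 0] SY: children S:{G}, Y:{A} ∪→ {A,G}; cost 1
[col 0] GQSY: children GQ:{A}, SY:{A,G} ∩→ {A}; cost 0
[col 0] NU: children N:{G}, U:{T} ∪→ {G,T}; cost 1
[col 0] INU: children I:{G}, NU:{G,T} ∩→ {G}; cost 0
[col 0] GINQSUY: children GQSY:{A}, INU:{G} ∪→ {A,G}; cost 1
[col 1] GQ: children G:{T}, Q:{T} ∩→ {T}; cost 0
[col 1] SY: children S:{A}, Y:{C} ∪→ {A,C}; cost 1
[col 1] GQSY: children GQ:{T}, SY:{A,C} ∪→ {A,C,T}; cost 1
[col 1] NU: children N:{A}, U:{T} ∪→ {A,T}; cost 1
[col 1] INU: children I:{A}, NU:{A,T} ∩→ {A}; cost 0
[col 1] GINQSUY: children GQSY:{A,C,T}, INU:{A} ∩→ {A}; cost 0
[col 2] GQ: children G:{T}, Q:{C} ∪→ {C,T}; cost 1
[col 2] SY: children S:{T}, Y:{G} ∪→ {G,T}; cost 1
[col 2] GQSY: children GQ:{C,T}, SY:{G,T} ∩→ {T}; cost 0
[col 2] NU: children N:{G}, U:{T} ∪→ {G,T}; cost 1
[col 2] INU: children I:{C}, NU:{G,T} ∪→ {C,G,T}; cost 1
[col 2] GINQSUY: children GQSY:{T}, INU:{C,G,T} ∩→ {T}; cost 0
[col 3] GQ: children G:{G}, Q:{G} ∩→ {G}; cost 0
[col 3] SY: children S:{G}, Y:{C} ∪→ {C,G}; cost 1
[col 3] GQSY: children GQ:{G}, SY:{C,G} ∩→ {G}; cost 0
[col 3] NU: children N:{A}, U:{G} ∪→ {A,G}; cost 1
[col 3] INU: children I:{A}, NU:{A,G} ∩→ {A}; cost 0
[col 3] GINQSUY: children GQSY:{G}, INU:{A} ∪→ {A,G}; cost 1
per-site changes: [3, 3, 4, 3]; total = 13

A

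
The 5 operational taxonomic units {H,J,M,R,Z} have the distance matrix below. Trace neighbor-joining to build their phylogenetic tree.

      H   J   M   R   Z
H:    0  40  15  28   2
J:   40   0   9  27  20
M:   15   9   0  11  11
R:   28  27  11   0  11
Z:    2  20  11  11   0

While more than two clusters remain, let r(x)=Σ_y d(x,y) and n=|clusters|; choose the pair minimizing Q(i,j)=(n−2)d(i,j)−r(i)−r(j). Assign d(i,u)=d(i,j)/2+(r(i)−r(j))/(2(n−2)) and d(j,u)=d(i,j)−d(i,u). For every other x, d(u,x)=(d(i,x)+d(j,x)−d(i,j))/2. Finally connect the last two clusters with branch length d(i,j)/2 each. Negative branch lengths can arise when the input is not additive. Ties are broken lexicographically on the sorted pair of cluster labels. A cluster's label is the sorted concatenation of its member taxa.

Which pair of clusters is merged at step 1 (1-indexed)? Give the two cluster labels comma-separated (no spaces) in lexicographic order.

iteration 1: select H,Z (d=2, Q=-123); attach at lengths (47/6, -35/6); label the merged cluster HZ
  updated: d(HZ,J)=29, d(HZ,M)=12, d(HZ,R)=37/2
iteration 2: select HZ,R (d=37/2, Q=-79); attach at lengths (10, 17/2); label the merged cluster HRZ
  updated: d(HRZ,J)=75/4, d(HRZ,M)=9/4
iteration 3: select HRZ,J (d=75/4, Q=-30); attach at lengths (6, 51/4); label the merged cluster HJRZ
  updated: d(HJRZ,M)=-15/4
iteration 4: select HJRZ,M (d=-15/4); attach at lengths (-15/8, -15/8); label the merged cluster HJMRZ
final tree: ((((H:47/6,Z:-35/6):10,R:17/2):6,J:51/4):-15/8,M:-15/8)
total length: 71/2

H,Z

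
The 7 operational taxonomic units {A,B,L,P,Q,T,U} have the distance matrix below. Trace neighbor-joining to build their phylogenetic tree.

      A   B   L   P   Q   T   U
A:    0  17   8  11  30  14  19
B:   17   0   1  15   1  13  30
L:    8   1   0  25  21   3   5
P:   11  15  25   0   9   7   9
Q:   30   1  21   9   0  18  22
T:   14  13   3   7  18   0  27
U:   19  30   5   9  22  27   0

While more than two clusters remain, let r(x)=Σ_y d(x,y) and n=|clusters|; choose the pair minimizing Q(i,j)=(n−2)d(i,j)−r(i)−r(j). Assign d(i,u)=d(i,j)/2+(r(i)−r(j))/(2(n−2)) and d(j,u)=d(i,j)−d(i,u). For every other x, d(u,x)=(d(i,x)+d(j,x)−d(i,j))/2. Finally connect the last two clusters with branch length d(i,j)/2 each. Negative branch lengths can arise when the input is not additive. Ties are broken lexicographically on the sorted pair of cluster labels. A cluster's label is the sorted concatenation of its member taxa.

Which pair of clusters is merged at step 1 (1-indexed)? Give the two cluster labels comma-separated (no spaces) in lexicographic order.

1. join B+Q (d=1, Q=-173) ⇒ BQ; edges |B|=-19/10, |Q|=29/10
  updated: d(A,BQ)=23, d(BQ,L)=21/2, d(BQ,P)=23/2, d(BQ,T)=15, d(BQ,U)=51/2
2. join L+U (d=5, Q=-117) ⇒ LU; edges |L|=-7/4, |U|=27/4
  updated: d(A,LU)=11, d(BQ,LU)=31/2, d(LU,P)=29/2, d(LU,T)=25/2
3. join A+LU (d=11, Q=-159/2) ⇒ ALU; edges |A|=77/12, |LU|=55/12
  updated: d(ALU,BQ)=55/4, d(ALU,P)=29/4, d(ALU,T)=31/4
4. join ALU+T (d=31/4, Q=-43) ⇒ ALTU; edges |ALU|=29/8, |T|=33/8
  updated: d(ALTU,BQ)=21/2, d(ALTU,P)=13/4
5. join ALTU+BQ (d=21/2, Q=-101/4) ⇒ ABLQTU; edges |ALTU|=9/8, |BQ|=75/8
  updated: d(ABLQTU,P)=17/8
6. join ABLQTU+P (d=17/8) ⇒ ABLPQTU; edges |ABLQTU|=17/16, |P|=17/16
final tree: ((((A:77/12,(L:-7/4,U:27/4):55/12):29/8,T:33/8):9/8,(B:-19/10,Q:29/10):75/8):17/16,P:17/16)
total length: 299/8

B,Q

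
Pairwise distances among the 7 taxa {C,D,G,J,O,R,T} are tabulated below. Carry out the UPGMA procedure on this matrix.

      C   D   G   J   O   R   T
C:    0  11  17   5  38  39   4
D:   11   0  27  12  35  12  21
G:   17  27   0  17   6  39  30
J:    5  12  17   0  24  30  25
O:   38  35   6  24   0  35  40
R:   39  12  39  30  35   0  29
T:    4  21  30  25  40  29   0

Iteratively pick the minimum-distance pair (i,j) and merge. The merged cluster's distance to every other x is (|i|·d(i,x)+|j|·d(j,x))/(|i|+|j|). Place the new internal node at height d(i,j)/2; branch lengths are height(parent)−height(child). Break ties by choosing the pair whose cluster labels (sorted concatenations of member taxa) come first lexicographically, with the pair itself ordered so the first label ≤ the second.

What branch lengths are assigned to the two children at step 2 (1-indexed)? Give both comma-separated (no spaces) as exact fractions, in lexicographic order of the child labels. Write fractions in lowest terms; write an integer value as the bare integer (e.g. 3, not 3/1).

1. join C+T (d=4) ⇒ CT; edges |C|=2, |T|=2
  updated: d(CT,D)=16, d(CT,G)=47/2, d(CT,J)=15, d(CT,O)=39, d(CT,R)=34
2. join G+O (d=6) ⇒ GO; edges |G|=3, |O|=3
  updated: d(CT,GO)=125/4, d(D,GO)=31, d(GO,J)=41/2, d(GO,R)=37
3. join D+J (d=12) ⇒ DJ; edges |D|=6, |J|=6
  updated: d(CT,DJ)=31/2, d(DJ,GO)=103/4, d(DJ,R)=21
4. join CT+DJ (d=31/2) ⇒ CDJT; edges |CT|=23/4, |DJ|=7/4
  updated: d(CDJT,GO)=57/2, d(CDJT,R)=55/2
5. join CDJT+R (d=55/2) ⇒ CDJRT; edges |CDJT|=6, |R|=55/4
  updated: d(CDJRT,GO)=151/5
6. join CDJRT+GO (d=151/5) ⇒ CDGJORT; edges |CDJRT|=27/20, |GO|=121/10
final tree: ((((C:2,T:2):23/4,(D:6,J:6):7/4):6,R:55/4):27/20,(G:3,O:3):121/10)
total length: 627/10

3,3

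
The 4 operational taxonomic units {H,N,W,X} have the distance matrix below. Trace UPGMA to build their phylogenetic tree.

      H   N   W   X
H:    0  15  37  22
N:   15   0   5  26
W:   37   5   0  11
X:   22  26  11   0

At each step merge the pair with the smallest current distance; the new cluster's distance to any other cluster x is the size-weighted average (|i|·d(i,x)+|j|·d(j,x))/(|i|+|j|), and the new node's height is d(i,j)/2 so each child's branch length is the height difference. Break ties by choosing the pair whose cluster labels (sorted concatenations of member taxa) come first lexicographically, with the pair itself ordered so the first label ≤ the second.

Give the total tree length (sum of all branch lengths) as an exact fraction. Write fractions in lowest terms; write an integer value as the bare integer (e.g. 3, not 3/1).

step 1: merge (N,W) at d=5; branch lengths N→5/2, W→5/2; new cluster NW
  updated: d(H,NW)=26, d(NW,X)=37/2
step 2: merge (NW,X) at d=37/2; branch lengths NW→27/4, X→37/4; new cluster NWX
  updated: d(H,NWX)=74/3
step 3: merge (H,NWX) at d=74/3; branch lengths H→37/3, NWX→37/12; new cluster HNWX
final tree: (H:37/3,((N:5/2,W:5/2):27/4,X:37/4):37/12)
total length: 437/12

437/12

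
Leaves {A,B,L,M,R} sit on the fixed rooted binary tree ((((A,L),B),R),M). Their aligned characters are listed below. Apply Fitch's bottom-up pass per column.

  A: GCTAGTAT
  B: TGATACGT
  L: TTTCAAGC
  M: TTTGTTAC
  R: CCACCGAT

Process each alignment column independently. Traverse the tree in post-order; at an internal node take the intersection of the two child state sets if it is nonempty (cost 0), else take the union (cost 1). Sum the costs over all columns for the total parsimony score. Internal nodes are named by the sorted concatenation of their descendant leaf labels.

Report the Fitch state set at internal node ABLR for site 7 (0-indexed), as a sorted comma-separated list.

T

[col 0] AL: children A:{G}, L:{T} ∪→ {G,T}; cost 1
[col 0] ABL: children AL:{G,T}, B:{T} ∩→ {T}; cost 0
[col 0] ABLR: children ABL:{T}, R:{C} ∪→ {C,T}; cost 1
[col 0] ABLMR: children ABLR:{C,T}, M:{T} ∩→ {T}; cost 0
[col 1] AL: children A:{C}, L:{T} ∪→ {C,T}; cost 1
[col 1] ABL: children AL:{C,T}, B:{G} ∪→ {C,G,T}; cost 1
[col 1] ABLR: children ABL:{C,G,T}, R:{C} ∩→ {C}; cost 0
[col 1] ABLMR: children ABLR:{C}, M:{T} ∪→ {C,T}; cost 1
[col 2] AL: children A:{T}, L:{T} ∩→ {T}; cost 0
[col 2] ABL: children AL:{T}, B:{A} ∪→ {A,T}; cost 1
[col 2] ABLR: children ABL:{A,T}, R:{A} ∩→ {A}; cost 0
[col 2] ABLMR: children ABLR:{A}, M:{T} ∪→ {A,T}; cost 1
[col 3] AL: children A:{A}, L:{C} ∪→ {A,C}; cost 1
[col 3] ABL: children AL:{A,C}, B:{T} ∪→ {A,C,T}; cost 1
[col 3] ABLR: children ABL:{A,C,T}, R:{C} ∩→ {C}; cost 0
[col 3] ABLMR: children ABLR:{C}, M:{G} ∪→ {C,G}; cost 1
[col 4] AL: children A:{G}, L:{A} ∪→ {A,G}; cost 1
[col 4] ABL: children AL:{A,G}, B:{A} ∩→ {A}; cost 0
[col 4] ABLR: children ABL:{A}, R:{C} ∪→ {A,C}; cost 1
[col 4] ABLMR: children ABLR:{A,C}, M:{T} ∪→ {A,C,T}; cost 1
[col 5] AL: children A:{T}, L:{A} ∪→ {A,T}; cost 1
[col 5] ABL: children AL:{A,T}, B:{C} ∪→ {A,C,T}; cost 1
[col 5] ABLR: children ABL:{A,C,T}, R:{G} ∪→ {A,C,G,T}; cost 1
[col 5] ABLMR: children ABLR:{A,C,G,T}, M:{T} ∩→ {T}; cost 0
[col 6] AL: children A:{A}, L:{G} ∪→ {A,G}; cost 1
[col 6] ABL: children AL:{A,G}, B:{G} ∩→ {G}; cost 0
[col 6] ABLR: children ABL:{G}, R:{A} ∪→ {A,G}; cost 1
[col 6] ABLMR: children ABLR:{A,G}, M:{A} ∩→ {A}; cost 0
[col 7] AL: children A:{T}, L:{C} ∪→ {C,T}; cost 1
[col 7] ABL: children AL:{C,T}, B:{T} ∩→ {T}; cost 0
[col 7] ABLR: children ABL:{T}, R:{T} ∩→ {T}; cost 0
[col 7] ABLMR: children ABLR:{T}, M:{C} ∪→ {C,T}; cost 1
per-site changes: [2, 3, 2, 3, 3, 3, 2, 2]; total = 20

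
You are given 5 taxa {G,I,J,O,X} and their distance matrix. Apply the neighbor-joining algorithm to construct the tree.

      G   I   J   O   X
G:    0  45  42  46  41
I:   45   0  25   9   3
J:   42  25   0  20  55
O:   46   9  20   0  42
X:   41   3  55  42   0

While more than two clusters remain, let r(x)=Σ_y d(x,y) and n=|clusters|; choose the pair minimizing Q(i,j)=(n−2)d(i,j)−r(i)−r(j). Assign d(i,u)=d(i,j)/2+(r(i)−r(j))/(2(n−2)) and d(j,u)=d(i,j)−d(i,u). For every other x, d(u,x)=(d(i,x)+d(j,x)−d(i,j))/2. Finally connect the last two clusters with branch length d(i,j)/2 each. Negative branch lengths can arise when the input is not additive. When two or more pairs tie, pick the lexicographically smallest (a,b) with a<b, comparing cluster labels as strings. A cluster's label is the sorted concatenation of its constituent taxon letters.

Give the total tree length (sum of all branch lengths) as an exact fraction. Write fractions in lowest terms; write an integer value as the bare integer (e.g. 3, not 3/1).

571/8

step 1: merge (I,X) at d=3, Q=-214; branch lengths I→-25/3, X→34/3; new cluster IX
  updated: d(G,IX)=83/2, d(IX,J)=77/2, d(IX,O)=24
step 2: merge (G,IX) at d=83/2, Q=-301/2; branch lengths G→217/8, IX→115/8; new cluster GIX
  updated: d(GIX,J)=39/2, d(GIX,O)=57/4
step 3: merge (GIX,J) at d=39/2, Q=-215/4; branch lengths GIX→55/8, J→101/8; new cluster GIJX
  updated: d(GIJX,O)=59/8
step 4: merge (GIJX,O) at d=59/8; branch lengths GIJX→59/16, O→59/16; new cluster GIJOX
final tree: (((G:217/8,(I:-25/3,X:34/3):115/8):55/8,J:101/8):59/16,O:59/16)
total length: 571/8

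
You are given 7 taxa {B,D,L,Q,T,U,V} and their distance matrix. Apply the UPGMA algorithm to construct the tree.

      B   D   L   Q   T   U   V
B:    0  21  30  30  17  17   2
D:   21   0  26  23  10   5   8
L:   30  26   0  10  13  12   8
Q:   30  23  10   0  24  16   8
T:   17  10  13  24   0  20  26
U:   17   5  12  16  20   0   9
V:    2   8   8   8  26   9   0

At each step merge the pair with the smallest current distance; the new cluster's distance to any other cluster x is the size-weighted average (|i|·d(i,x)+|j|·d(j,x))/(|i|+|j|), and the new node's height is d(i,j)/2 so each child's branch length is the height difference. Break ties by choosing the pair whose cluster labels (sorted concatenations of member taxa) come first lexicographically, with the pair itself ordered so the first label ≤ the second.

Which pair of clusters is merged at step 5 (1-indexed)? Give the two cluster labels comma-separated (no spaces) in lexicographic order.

BDUV,T

1. join B+V (d=2) ⇒ BV; edges |B|=1, |V|=1
  updated: d(BV,D)=29/2, d(BV,L)=19, d(BV,Q)=19, d(BV,T)=43/2, d(BV,U)=13
2. join D+U (d=5) ⇒ DU; edges |D|=5/2, |U|=5/2
  updated: d(BV,DU)=55/4, d(DU,L)=19, d(DU,Q)=39/2, d(DU,T)=15
3. join L+Q (d=10) ⇒ LQ; edges |L|=5, |Q|=5
  updated: d(BV,LQ)=19, d(DU,LQ)=77/4, d(LQ,T)=37/2
4. join BV+DU (d=55/4) ⇒ BDUV; edges |BV|=47/8, |DU|=35/8
  updated: d(BDUV,LQ)=153/8, d(BDUV,T)=73/4
5. join BDUV+T (d=73/4) ⇒ BDTUV; edges |BDUV|=9/4, |T|=73/8
  updated: d(BDTUV,LQ)=19
6. join BDTUV+LQ (d=19) ⇒ BDLQTUV; edges |BDTUV|=3/8, |LQ|=9/2
final tree: ((((B:1,V:1):47/8,(D:5/2,U:5/2):35/8):9/4,T:73/8):3/8,(L:5,Q:5):9/2)
total length: 87/2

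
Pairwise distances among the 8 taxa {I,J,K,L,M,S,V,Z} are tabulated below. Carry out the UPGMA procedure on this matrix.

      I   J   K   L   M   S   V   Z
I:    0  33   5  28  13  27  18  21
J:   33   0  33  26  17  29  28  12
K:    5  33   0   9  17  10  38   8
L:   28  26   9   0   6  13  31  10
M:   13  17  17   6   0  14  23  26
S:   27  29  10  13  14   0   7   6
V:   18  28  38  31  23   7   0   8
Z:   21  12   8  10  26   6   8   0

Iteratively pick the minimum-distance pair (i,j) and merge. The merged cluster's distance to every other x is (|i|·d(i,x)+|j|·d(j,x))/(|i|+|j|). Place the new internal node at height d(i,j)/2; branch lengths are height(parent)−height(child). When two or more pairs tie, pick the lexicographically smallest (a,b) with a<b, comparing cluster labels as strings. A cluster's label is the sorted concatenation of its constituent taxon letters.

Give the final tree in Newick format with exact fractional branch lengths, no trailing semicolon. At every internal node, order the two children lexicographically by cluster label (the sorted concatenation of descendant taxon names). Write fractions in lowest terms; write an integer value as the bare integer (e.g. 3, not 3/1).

1. join I+K (d=5) ⇒ IK; edges |I|=5/2, |K|=5/2
  updated: d(IK,J)=33, d(IK,L)=37/2, d(IK,M)=15, d(IK,S)=37/2, d(IK,V)=28, d(IK,Z)=29/2
2. join L+M (d=6) ⇒ LM; edges |L|=3, |M|=3
  updated: d(IK,LM)=67/4, d(J,LM)=43/2, d(LM,S)=27/2, d(LM,V)=27, d(LM,Z)=18
3. join S+Z (d=6) ⇒ SZ; edges |S|=3, |Z|=3
  updated: d(IK,SZ)=33/2, d(J,SZ)=41/2, d(LM,SZ)=63/4, d(SZ,V)=15/2
4. join SZ+V (d=15/2) ⇒ SVZ; edges |SZ|=3/4, |V|=15/4
  updated: d(IK,SVZ)=61/3, d(J,SVZ)=23, d(LM,SVZ)=39/2
5. join IK+LM (d=67/4) ⇒ IKLM; edges |IK|=47/8, |LM|=43/8
  updated: d(IKLM,J)=109/4, d(IKLM,SVZ)=239/12
6. join IKLM+SVZ (d=239/12) ⇒ IKLMSVZ; edges |IKLM|=19/12, |SVZ|=149/24
  updated: d(IKLMSVZ,J)=178/7
7. join IKLMSVZ+J (d=178/7) ⇒ IJKLMSVZ; edges |IKLMSVZ|=463/168, |J|=89/7
final tree: ((((I:5/2,K:5/2):47/8,(L:3,M:3):43/8):19/12,((S:3,Z:3):3/4,V:15/4):149/24):463/168,J:89/7)
total length: 4705/84

((((I:5/2,K:5/2):47/8,(L:3,M:3):43/8):19/12,((S:3,Z:3):3/4,V:15/4):149/24):463/168,J:89/7)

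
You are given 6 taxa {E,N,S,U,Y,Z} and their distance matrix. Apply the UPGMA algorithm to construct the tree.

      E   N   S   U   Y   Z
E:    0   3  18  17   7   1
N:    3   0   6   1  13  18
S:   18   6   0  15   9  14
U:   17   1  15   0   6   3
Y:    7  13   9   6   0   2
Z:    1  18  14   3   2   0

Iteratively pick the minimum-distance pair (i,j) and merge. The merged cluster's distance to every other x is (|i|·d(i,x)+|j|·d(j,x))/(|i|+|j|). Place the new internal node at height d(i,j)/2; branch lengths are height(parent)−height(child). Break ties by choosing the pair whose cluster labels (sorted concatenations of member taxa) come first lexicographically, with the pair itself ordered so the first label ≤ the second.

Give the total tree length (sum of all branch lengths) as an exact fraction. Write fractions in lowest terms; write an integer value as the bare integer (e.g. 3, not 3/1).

413/20

step 1: merge (E,Z) at d=1; branch lengths E→1/2, Z→1/2; new cluster EZ
  updated: d(EZ,N)=21/2, d(EZ,S)=16, d(EZ,U)=10, d(EZ,Y)=9/2
step 2: merge (N,U) at d=1; branch lengths N→1/2, U→1/2; new cluster NU
  updated: d(EZ,NU)=41/4, d(NU,S)=21/2, d(NU,Y)=19/2
step 3: merge (EZ,Y) at d=9/2; branch lengths EZ→7/4, Y→9/4; new cluster EYZ
  updated: d(EYZ,NU)=10, d(EYZ,S)=41/3
step 4: merge (EYZ,NU) at d=10; branch lengths EYZ→11/4, NU→9/2; new cluster ENUYZ
  updated: d(ENUYZ,S)=62/5
step 5: merge (ENUYZ,S) at d=62/5; branch lengths ENUYZ→6/5, S→31/5; new cluster ENSUYZ
final tree: ((((E:1/2,Z:1/2):7/4,Y:9/4):11/4,(N:1/2,U:1/2):9/2):6/5,S:31/5)
total length: 413/20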